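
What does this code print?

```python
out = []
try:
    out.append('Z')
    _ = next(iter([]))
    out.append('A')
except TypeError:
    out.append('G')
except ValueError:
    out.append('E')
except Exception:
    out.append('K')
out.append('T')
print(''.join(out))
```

Execution trace: 'Z' (try body) → 'K' (except Exception) → 'T' (after the try/except). Output: ZKT

Answer: ZKT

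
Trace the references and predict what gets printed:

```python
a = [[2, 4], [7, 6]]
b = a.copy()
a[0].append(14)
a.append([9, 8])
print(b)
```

Key concept: shallow copy with nested lists.
Step by step:
`a = [[2, 4], [7, 6]]` → a = [[2, 4], [7, 6]]
`b = a.copy()` → b = [[2, 4], [7, 6]]
`a[0].append(14)` → a = [[2, 4, 14], [7, 6]]; b = [[2, 4, 14], [7, 6]]
`a.append([9, 8])` → a = [[2, 4, 14], [7, 6], [9, 8]]
`print(b)` → prints [[2, 4, 14], [7, 6]]

Answer: [[2, 4, 14], [7, 6]]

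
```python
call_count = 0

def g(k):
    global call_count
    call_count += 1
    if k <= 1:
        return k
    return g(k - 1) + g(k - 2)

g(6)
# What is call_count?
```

Calls(k) = 1 + Calls(k-1) + Calls(k-2); Calls(0)=Calls(1)=1. For k=6 this gives 25.

Answer: 25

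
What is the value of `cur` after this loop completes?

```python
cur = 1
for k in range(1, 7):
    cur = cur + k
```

Start at 1, add 1 through 6
`cur` takes the values: 1 → 2 → 4 → 7 → 11 → 16 → 22

Answer: 22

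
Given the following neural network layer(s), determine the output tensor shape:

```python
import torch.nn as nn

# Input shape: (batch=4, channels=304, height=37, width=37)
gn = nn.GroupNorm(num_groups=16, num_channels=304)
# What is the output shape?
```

Input: (4, 304, 37, 37) -> Output: (4, 304, 37, 37)

Answer: (4, 304, 37, 37)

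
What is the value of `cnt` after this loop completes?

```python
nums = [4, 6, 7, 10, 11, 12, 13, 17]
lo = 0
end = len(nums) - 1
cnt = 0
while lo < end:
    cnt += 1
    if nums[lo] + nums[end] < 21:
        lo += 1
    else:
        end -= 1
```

Steps to find pair summing to 21
`cnt` takes the values: 0 → 1 → 2 → 3 → 4 → 5 → 6 → 7

Answer: 7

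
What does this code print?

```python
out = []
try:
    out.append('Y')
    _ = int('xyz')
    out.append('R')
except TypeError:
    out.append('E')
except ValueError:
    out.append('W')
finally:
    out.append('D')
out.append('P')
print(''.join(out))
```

Execution trace: 'Y' (try body) → 'W' (except ValueError) → 'D' (finally) → 'P' (after the try/except). Output: YWDP

Answer: YWDP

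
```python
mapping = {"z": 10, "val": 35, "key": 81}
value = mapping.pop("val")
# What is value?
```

Trace:
`mapping = {"z": 10, "val": 35, "key": 81}` → mapping = {'z': 10, 'val': 35, 'key': 81}
`value = mapping.pop("val")` → mapping = {'z': 10, 'key': 81}; value = 35
So value = 35

Answer: 35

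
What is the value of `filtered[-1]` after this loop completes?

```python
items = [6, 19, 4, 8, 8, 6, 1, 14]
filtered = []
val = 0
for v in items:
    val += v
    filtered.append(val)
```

Cumulative sum ends at 66
`filtered` takes the values: [] → [6] → [6, 25] → [6, 25, 29] → [6, 25, 29, 37] → [6, 25, 29, 37, 45] → [6, 25, 29, 37, 45, 51] → [6, 25, 29, 37, 45, 51, 52] → [6, 25, 29, 37, 45, 51, 52, 66]
So `filtered[-1]` = 66

Answer: 66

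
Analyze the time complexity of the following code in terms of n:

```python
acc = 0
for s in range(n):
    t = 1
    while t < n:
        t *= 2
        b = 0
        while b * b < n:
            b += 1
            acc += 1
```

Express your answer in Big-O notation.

Each loop level contributes: n × log n × √n. Multiplying the contributions gives O(n√n log n).

Answer: O(n√n log n)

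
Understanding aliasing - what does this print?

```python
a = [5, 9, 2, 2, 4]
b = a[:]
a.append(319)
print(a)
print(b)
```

Key concept: slice [:] creates copy.
Step by step:
`a = [5, 9, 2, 2, 4]` → a = [5, 9, 2, 2, 4]
`b = a[:]` → b = [5, 9, 2, 2, 4]
`a.append(319)` → a = [5, 9, 2, 2, 4, 319]
`print(a)` → prints [5, 9, 2, 2, 4, 319]
`print(b)` → prints [5, 9, 2, 2, 4]

Answer:
[5, 9, 2, 2, 4, 319]
[5, 9, 2, 2, 4]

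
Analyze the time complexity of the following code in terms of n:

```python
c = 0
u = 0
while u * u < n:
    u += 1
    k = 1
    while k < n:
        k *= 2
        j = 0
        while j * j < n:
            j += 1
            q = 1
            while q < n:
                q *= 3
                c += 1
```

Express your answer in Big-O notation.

Each loop level contributes: √n × log n × √n × log n. Multiplying the contributions gives O(n log² n).

Answer: O(n log² n)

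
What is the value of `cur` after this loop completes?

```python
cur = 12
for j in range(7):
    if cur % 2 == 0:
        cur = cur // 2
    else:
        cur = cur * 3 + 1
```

Collatz-style transformation from 12
`cur` takes the values: 12 → 6 → 3 → 10 → 5 → 16 → 8 → 4

Answer: 4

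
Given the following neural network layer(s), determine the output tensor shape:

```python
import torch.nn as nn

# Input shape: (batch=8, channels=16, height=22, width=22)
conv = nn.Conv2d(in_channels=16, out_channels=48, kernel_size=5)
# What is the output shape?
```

Input: (8, 16, 22, 22) -> Output: (8, 48, 18, 18)

Answer: (8, 48, 18, 18)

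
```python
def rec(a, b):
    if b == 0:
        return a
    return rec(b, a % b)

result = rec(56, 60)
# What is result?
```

rec(56, 60) -> rec(60, 56) -> rec(56, 4) -> rec(4, 0) -> 4

Answer: 4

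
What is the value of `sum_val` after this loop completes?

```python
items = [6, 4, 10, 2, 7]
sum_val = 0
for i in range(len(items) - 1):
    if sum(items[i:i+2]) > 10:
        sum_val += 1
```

Count windows with sum > 10
`sum_val` takes the values: 0 → 1 → 2

Answer: 2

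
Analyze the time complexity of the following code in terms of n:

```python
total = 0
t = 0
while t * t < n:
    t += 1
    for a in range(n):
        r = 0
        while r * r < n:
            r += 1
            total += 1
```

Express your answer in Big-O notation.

Each loop level contributes: √n × n × √n. Multiplying the contributions gives O(n^2).

Answer: O(n^2)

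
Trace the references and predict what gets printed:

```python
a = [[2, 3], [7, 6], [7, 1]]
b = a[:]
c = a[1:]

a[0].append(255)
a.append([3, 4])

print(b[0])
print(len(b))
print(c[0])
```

Key concept: slice with nested mutation.
Step by step:
`a = [[2, 3], [7, 6], [7, 1]]` → a = [[2, 3], [7, 6], [7, 1]]
`b = a[:]` → b = [[2, 3], [7, 6], [7, 1]]
`c = a[1:]` → c = [[7, 6], [7, 1]]
`a[0].append(255)` → a = [[2, 3, 255], [7, 6], [7, 1]]; b = [[2, 3, 255], [7, 6], [7, 1]]
`a.append([3, 4])` → a = [[2, 3, 255], [7, 6], [7, 1], [3, 4]]
`print(b[0])` → prints [2, 3, 255]
`print(len(b))` → prints 3
`print(c[0])` → prints [7, 6]

Answer:
[2, 3, 255]
3
[7, 6]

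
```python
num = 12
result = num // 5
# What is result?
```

Trace:
`num = 12` → num = 12
`result = num // 5` → result = 2
So result = 2

Answer: 2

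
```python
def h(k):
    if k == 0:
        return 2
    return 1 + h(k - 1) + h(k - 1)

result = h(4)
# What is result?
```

h(k) = 1 + 2·h(k-1), h(0)=2. Closed form: (2+1)·2^4 - 1 = 47.

Answer: 47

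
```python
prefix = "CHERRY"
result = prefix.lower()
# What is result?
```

Trace:
`prefix = "CHERRY"` → prefix = 'CHERRY'
`result = prefix.lower()` → result = 'cherry'
So result = 'cherry'

Answer: 'cherry'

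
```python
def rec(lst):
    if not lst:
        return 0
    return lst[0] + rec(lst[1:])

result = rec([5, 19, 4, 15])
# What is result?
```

5 + 19 + 4 + 15 + 0 = 43

Answer: 43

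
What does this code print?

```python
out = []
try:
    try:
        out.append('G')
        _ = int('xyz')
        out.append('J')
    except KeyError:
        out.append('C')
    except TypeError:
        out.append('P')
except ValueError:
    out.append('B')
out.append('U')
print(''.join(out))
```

Execution trace: 'G' (try body) → 'B' (outer except ValueError) → 'U' (after the try/except). Output: GBU

Answer: GBU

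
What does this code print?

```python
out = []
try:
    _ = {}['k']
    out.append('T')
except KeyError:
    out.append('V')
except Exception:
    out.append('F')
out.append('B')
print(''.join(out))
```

Execution trace: 'V' (except KeyError) → 'B' (after the try/except). Output: VB

Answer: VB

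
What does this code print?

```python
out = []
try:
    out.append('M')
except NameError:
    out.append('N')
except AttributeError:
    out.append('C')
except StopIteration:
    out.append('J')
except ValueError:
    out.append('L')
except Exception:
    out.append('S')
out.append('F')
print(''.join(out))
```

Execution trace: 'M' (try body, no exception) → 'F' (after the try/except). Output: MF

Answer: MF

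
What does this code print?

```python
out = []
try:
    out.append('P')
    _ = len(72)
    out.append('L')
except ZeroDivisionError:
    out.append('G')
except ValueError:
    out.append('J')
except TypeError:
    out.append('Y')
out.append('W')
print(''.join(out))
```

Execution trace: 'P' (try body) → 'Y' (except TypeError) → 'W' (after the try/except). Output: PYW

Answer: PYW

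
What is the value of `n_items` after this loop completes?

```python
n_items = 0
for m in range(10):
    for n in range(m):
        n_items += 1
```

Triangle number: 0+1+2+...+9
`n_items` takes the values: 0 → 1 → 2 → 3 → 4 → 5 → 6 → 7 → 8 → 9 → 10 → 11 → 12 → 13 → 14 → 15 → 16 → 17 → 18 → 19 → 20 → 21 → 22 → 23 → 24 → 25 → 26 → 27 → 28 → 29 → … → 41 → 42 → 43 → 44 → 45

Answer: 45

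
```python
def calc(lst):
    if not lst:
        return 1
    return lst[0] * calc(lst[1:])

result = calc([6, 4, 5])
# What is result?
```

Product over [6, 4, 5] = 6 * 4 * 5 = 120

Answer: 120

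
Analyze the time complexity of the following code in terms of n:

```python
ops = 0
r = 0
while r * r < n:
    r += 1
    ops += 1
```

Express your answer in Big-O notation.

Each loop level contributes: √n. Multiplying the contributions gives O(√n).

Answer: O(√n)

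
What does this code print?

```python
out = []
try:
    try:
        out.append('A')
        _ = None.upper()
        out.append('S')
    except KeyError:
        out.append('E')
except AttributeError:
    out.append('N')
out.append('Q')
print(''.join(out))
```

Execution trace: 'A' (try body) → 'N' (outer except AttributeError) → 'Q' (after the try/except). Output: ANQ

Answer: ANQ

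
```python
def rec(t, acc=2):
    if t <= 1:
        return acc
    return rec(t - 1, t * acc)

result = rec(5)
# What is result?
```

Accumulator trace (n, acc): (5, 2) -> (4, 10) -> (3, 40) -> (2, 120) -> (1, 240) -> return 240

Answer: 240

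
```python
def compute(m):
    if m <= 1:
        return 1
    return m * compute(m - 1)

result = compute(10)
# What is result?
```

compute(10) = 10 * 9 * 8 * 7 * 6 * 5 * 4 * 3 * 2 * 1 = 3628800

Answer: 3628800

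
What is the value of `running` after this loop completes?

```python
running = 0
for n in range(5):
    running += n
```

Sum of 0 to 4 = 10
`running` takes the values: 0 → 1 → 3 → 6 → 10

Answer: 10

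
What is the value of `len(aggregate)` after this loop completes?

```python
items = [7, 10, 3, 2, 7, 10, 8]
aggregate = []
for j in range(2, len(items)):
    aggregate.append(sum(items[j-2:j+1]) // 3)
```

Number of 3-element averages
`aggregate` takes the values: [] → [6] → [6, 5] → [6, 5, 4] → [6, 5, 4, 6] → [6, 5, 4, 6, 8]
So `len(aggregate)` = 5

Answer: 5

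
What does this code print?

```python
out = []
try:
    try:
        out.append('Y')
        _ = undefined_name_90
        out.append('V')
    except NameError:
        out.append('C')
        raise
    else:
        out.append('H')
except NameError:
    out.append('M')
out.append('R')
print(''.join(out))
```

Execution trace: 'Y' (inner try body) → 'C' (inner except NameError) → 'M' (outer except NameError) → 'R' (after the try/except). Output: YCMR

Answer: YCMR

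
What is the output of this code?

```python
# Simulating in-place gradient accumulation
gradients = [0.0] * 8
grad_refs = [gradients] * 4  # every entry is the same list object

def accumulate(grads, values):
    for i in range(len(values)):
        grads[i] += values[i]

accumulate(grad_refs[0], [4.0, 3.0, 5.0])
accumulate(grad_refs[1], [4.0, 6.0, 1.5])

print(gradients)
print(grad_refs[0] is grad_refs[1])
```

Key concept: gradient accumulation aliasing.
Step by step:
`gradients = [0.0] * 8` → gradients = [0.0, 0.0, 0.0, 0.0, 0.0, 0.0, 0.0, 0.0]
`grad_refs = [gradients] * 4` → grad_refs = [[0.0, 0.0, 0.0, 0.0, 0.0, 0.0, 0.0, 0.0], [0.0, 0.0, 0.0, 0.0, 0.0, 0.0, 0.0, 0.0], [0.0, 0.0, 0.0, 0.0, 0.0, 0.0, 0.0, 0.0], [0.0, 0.0, 0.0, 0.0, 0.0, 0.0, 0.0, 0.0]]
`accumulate(grad_refs[0], [4.0, 3.0, 5.0])` → gradients = [4.0, 3.0, 5.0, 0.0, 0.0, 0.0, 0.0, 0.0]; grad_refs = [[4.0, 3.0, 5.0, 0.0, 0.0, 0.0, 0.0, 0.0], [4.0, 3.0, 5.0, 0.0, 0.0, 0.0, 0.0, 0.0], [4.0, 3.0, 5.0, 0.0, 0.0, 0.0, 0.0, 0.0], [4.0, 3.0, 5.0, 0.0, 0.0, 0.0, 0.0, 0.0]]
`accumulate(grad_refs[1], [4.0, 6.0, 1.5])` → gradients = [8.0, 9.0, 6.5, 0.0, 0.0, 0.0, 0.0, 0.0]; grad_refs = [[8.0, 9.0, 6.5, 0.0, 0.0, 0.0, 0.0, 0.0], [8.0, 9.0, 6.5, 0.0, 0.0, 0.0, 0.0, 0.0], [8.0, 9.0, 6.5, 0.0, 0.0, 0.0, 0.0, 0.0], [8.0, 9.0, 6.5, 0.0, 0.0, 0.0, 0.0, 0.0]]
`print(gradients)` → prints [8.0, 9.0, 6.5, 0.0, 0.0, 0.0, 0.0, 0.0]
`print(grad_refs[0] is grad_refs[1])` → prints True

Answer:
[8.0, 9.0, 6.5, 0.0, 0.0, 0.0, 0.0, 0.0]
True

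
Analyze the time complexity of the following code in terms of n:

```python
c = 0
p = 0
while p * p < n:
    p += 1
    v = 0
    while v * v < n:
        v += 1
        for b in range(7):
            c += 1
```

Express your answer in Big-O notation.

Each loop level contributes: √n × √n × 1. Multiplying the contributions gives O(n).

Answer: O(n)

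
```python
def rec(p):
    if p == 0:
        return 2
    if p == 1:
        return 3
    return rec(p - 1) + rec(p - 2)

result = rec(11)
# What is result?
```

Build up from base cases: rec(0)=2, rec(1)=3, rec(2)=5, rec(3)=8, rec(4)=13, rec(5)=21, rec(6)=34, ..., rec(11)=377

Answer: 377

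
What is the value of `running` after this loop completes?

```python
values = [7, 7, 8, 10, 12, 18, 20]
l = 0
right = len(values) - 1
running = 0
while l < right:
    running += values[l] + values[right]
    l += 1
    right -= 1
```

Sum of pairs from ends
`running` takes the values: 0 → 27 → 52 → 72

Answer: 72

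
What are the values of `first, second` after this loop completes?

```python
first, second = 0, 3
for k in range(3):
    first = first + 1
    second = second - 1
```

first goes 0→3, second goes 3→0
`first, second` takes the values: (0, 3) → (1, 3) → (1, 2) → (2, 2) → (2, 1) → (3, 1) → (3, 0)

Answer: 3, 0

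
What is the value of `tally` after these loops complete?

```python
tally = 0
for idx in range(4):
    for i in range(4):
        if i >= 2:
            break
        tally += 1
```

Inner breaks at 2, outer runs 4 times
`tally` takes the values: 0 → 1 → 2 → 3 → 4 → 5 → 6 → 7 → 8

Answer: 8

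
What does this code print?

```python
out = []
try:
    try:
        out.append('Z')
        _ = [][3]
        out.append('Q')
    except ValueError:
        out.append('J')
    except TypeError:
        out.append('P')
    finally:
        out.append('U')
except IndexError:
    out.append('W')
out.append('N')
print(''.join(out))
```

Execution trace: 'Z' (try body) → 'U' (finally) → 'W' (outer except IndexError) → 'N' (after the try/except). Output: ZUWN

Answer: ZUWN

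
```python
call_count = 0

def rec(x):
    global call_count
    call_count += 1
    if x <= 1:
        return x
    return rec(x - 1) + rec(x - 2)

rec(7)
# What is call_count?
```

Calls(x) = 1 + Calls(x-1) + Calls(x-2); Calls(0)=Calls(1)=1. For x=7 this gives 41.

Answer: 41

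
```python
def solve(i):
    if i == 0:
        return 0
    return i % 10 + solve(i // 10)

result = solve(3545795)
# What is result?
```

Sum of digits of 3545795: 5 + 9 + 7 + 5 + 4 + 5 + 3 = 38

Answer: 38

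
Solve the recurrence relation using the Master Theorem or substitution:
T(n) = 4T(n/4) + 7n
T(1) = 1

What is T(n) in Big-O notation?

By Master Theorem: a=4, b=4, f(n)=7n. Since log_4(4) = 1 and f(n) = Θ(n^1), Case 2 applies. T(n) = O(n log n).

Answer: O(n log n)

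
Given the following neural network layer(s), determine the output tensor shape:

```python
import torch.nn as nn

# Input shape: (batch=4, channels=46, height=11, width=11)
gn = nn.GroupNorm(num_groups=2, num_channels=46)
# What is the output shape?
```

Input: (4, 46, 11, 11) -> Output: (4, 46, 11, 11)

Answer: (4, 46, 11, 11)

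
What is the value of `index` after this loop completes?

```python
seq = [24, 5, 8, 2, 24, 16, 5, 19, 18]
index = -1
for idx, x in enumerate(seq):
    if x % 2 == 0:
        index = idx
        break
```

First even number index in [24, 5, 8, 2, 24, 16, 5, 19, 18]
`index` takes the values: -1 → 0

Answer: 0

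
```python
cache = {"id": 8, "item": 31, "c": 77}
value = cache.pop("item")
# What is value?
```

Trace:
`cache = {"id": 8, "item": 31, "c": 77}` → cache = {'id': 8, 'item': 31, 'c': 77}
`value = cache.pop("item")` → cache = {'id': 8, 'c': 77}; value = 31
So value = 31

Answer: 31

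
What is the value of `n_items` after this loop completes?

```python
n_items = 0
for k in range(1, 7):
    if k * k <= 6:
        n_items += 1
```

Count numbers where k² ≤ 6
`n_items` takes the values: 0 → 1 → 2

Answer: 2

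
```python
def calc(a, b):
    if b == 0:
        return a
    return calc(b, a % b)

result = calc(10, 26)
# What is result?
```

calc(10, 26) -> calc(26, 10) -> calc(10, 6) -> calc(6, 4) -> calc(4, 2) -> calc(2, 0) -> 2

Answer: 2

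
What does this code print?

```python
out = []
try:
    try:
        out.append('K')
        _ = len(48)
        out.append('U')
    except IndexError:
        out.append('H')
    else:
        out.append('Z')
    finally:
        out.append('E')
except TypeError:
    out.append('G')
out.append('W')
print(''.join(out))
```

Execution trace: 'K' (try body) → 'E' (finally) → 'G' (outer except TypeError) → 'W' (after the try/except). Output: KEGW

Answer: KEGW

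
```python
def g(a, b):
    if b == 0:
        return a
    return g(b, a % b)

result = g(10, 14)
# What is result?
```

g(10, 14) -> g(14, 10) -> g(10, 4) -> g(4, 2) -> g(2, 0) -> 2

Answer: 2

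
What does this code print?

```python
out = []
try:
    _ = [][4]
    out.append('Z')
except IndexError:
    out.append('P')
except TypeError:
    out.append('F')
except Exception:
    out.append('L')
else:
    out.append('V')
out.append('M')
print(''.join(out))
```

Execution trace: 'P' (except IndexError) → 'M' (after the try/except). Output: PM

Answer: PM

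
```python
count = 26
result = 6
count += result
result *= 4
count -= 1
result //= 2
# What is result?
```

Trace:
`count = 26` → count = 26
`result = 6` → result = 6
`count += result` → count = 32
`result *= 4` → result = 24
`count -= 1` → count = 31
`result //= 2` → result = 12
So result = 12

Answer: 12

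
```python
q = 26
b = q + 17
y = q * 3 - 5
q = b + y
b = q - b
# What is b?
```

Trace:
`q = 26` → q = 26
`b = q + 17` → b = 43
`y = q * 3 - 5` → y = 73
`q = b + y` → q = 116
`b = q - b` → b = 73
So b = 73

Answer: 73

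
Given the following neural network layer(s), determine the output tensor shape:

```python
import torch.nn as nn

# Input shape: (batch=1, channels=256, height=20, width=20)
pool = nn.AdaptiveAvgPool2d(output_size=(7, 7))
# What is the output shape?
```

Input: (1, 256, 20, 20) -> Output: (1, 256, 7, 7)

Answer: (1, 256, 7, 7)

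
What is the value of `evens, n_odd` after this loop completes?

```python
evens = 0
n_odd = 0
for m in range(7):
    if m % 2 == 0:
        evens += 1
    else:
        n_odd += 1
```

Count evens and odds in range(7)
`evens, n_odd` takes the values: (0, 0) → (1, 0) → (1, 1) → (2, 1) → (2, 2) → (3, 2) → (3, 3) → (4, 3)

Answer: 4, 3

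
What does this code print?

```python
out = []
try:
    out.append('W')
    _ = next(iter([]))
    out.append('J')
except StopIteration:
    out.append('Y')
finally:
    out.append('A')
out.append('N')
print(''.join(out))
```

Execution trace: 'W' (try body) → 'Y' (except StopIteration) → 'A' (finally) → 'N' (after the try/except). Output: WYAN

Answer: WYAN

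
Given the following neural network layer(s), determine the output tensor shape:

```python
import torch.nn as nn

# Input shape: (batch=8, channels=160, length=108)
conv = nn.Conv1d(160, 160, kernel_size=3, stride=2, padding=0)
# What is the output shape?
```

Input: (8, 160, 108) -> Output: (8, 160, 53)

Answer: (8, 160, 53)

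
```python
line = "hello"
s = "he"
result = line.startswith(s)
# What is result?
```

Trace:
`line = "hello"` → line = 'hello'
`s = "he"` → s = 'he'
`result = line.startswith(s)` → result = True
So result = True

Answer: True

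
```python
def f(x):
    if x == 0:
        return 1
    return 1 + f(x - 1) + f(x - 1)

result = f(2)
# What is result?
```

f(x) = 1 + 2·f(x-1), f(0)=1. Closed form: (1+1)·2^2 - 1 = 7.

Answer: 7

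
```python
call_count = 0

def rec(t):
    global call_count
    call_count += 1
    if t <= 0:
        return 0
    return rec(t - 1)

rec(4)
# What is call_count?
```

Linear recursion stepping by 1: 5 calls from t=4 down to ≤0.

Answer: 5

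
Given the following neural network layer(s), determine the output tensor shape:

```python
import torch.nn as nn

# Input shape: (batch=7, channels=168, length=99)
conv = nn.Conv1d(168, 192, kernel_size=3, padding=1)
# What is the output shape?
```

Input: (7, 168, 99) -> Output: (7, 192, 99)

Answer: (7, 192, 99)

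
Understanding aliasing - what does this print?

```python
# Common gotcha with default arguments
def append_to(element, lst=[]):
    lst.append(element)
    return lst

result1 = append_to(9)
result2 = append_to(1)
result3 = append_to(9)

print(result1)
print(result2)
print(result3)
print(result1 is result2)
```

Key concept: mutable default argument gotcha.
Step by step:
`result1 = append_to(9)` → result1 = [9]
`result2 = append_to(1)` → result1 = [9, 1] (same object as result2); result2 = [9, 1] (same object as result1)
`result3 = append_to(9)` → result1 = [9, 1, 9] (same object as result2, result3); result2 = [9, 1, 9] (same object as result1, result3); result3 = [9, 1, 9] (same object as result1, result2)
`print(result1)` → prints [9, 1, 9]
`print(result2)` → prints [9, 1, 9]
`print(result3)` → prints [9, 1, 9]
`print(result1 is result2)` → prints True

Answer:
[9, 1, 9]
[9, 1, 9]
[9, 1, 9]
True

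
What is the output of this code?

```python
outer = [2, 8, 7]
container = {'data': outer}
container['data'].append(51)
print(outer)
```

Key concept: dict holds reference to list.
Step by step:
`outer = [2, 8, 7]` → outer = [2, 8, 7]
`container = {'data': outer}` → container = {'data': [2, 8, 7]}
`container['data'].append(51)` → outer = [2, 8, 7, 51]; container = {'data': [2, 8, 7, 51]}
`print(outer)` → prints [2, 8, 7, 51]

Answer: [2, 8, 7, 51]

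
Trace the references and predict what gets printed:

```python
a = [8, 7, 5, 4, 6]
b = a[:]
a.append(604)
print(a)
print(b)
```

Key concept: slice [:] creates copy.
Step by step:
`a = [8, 7, 5, 4, 6]` → a = [8, 7, 5, 4, 6]
`b = a[:]` → b = [8, 7, 5, 4, 6]
`a.append(604)` → a = [8, 7, 5, 4, 6, 604]
`print(a)` → prints [8, 7, 5, 4, 6, 604]
`print(b)` → prints [8, 7, 5, 4, 6]

Answer:
[8, 7, 5, 4, 6, 604]
[8, 7, 5, 4, 6]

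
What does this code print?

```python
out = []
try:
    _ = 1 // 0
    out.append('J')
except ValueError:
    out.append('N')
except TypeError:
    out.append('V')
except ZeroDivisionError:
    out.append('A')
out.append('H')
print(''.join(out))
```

Execution trace: 'A' (except ZeroDivisionError) → 'H' (after the try/except). Output: AH

Answer: AH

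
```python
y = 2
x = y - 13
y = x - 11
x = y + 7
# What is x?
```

Trace:
`y = 2` → y = 2
`x = y - 13` → x = -11
`y = x - 11` → y = -22
`x = y + 7` → x = -15
So x = -15

Answer: -15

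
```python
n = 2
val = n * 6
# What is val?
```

Trace:
`n = 2` → n = 2
`val = n * 6` → val = 12
So val = 12

Answer: 12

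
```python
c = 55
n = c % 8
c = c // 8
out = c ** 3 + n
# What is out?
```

Trace:
`c = 55` → c = 55
`n = c % 8` → n = 7
`c = c // 8` → c = 6
`out = c ** 3 + n` → out = 223
So out = 223

Answer: 223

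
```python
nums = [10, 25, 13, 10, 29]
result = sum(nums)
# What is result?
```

Trace:
`nums = [10, 25, 13, 10, 29]` → nums = [10, 25, 13, 10, 29]
`result = sum(nums)` → result = 87
So result = 87

Answer: 87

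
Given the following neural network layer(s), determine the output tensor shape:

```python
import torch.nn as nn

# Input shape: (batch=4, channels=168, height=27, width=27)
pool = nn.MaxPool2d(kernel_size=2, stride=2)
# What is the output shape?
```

Input: (4, 168, 27, 27) -> Output: (4, 168, 13, 13)

Answer: (4, 168, 13, 13)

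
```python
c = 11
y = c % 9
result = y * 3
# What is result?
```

Trace:
`c = 11` → c = 11
`y = c % 9` → y = 2
`result = y * 3` → result = 6
So result = 6

Answer: 6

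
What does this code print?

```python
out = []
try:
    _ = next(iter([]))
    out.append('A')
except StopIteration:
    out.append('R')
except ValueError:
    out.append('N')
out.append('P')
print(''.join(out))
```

Execution trace: 'R' (except StopIteration) → 'P' (after the try/except). Output: RP

Answer: RP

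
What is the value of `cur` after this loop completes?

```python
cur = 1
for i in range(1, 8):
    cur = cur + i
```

Start at 1, add 1 through 7
`cur` takes the values: 1 → 2 → 4 → 7 → 11 → 16 → 22 → 29

Answer: 29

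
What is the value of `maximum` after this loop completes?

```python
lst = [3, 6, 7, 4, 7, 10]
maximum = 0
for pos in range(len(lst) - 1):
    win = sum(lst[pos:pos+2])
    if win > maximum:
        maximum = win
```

Max sum of 2-element window in [3, 6, 7, 4, 7, 10]
`maximum` takes the values: 0 → 9 → 13 → 17

Answer: 17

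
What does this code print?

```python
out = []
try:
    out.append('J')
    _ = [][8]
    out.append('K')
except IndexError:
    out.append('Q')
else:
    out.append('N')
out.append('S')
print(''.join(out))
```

Execution trace: 'J' (try body) → 'Q' (except IndexError) → 'S' (after the try/except). Output: JQS

Answer: JQS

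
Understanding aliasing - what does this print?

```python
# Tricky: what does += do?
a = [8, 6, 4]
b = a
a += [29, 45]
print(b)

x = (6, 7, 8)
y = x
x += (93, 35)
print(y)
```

Key concept: += behavior differs for mutable vs immutable.
Step by step:
`a = [8, 6, 4]` → a = [8, 6, 4]
`b = a` → b = [8, 6, 4] (same object as a)
`a += [29, 45]` → a = [8, 6, 4, 29, 45] (same object as b); b = [8, 6, 4, 29, 45] (same object as a)
`print(b)` → prints [8, 6, 4, 29, 45]
`x = (6, 7, 8)` → x = (6, 7, 8)
`y = x` → y = (6, 7, 8)
`x += (93, 35)` → x = (6, 7, 8, 93, 35)
`print(y)` → prints (6, 7, 8)

Answer:
[8, 6, 4, 29, 45]
(6, 7, 8)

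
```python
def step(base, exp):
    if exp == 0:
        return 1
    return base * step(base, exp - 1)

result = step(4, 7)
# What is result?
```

step(4, 7) = 4 * 4 * 4 * 4 * 4 * 4 * 4 = 16384

Answer: 16384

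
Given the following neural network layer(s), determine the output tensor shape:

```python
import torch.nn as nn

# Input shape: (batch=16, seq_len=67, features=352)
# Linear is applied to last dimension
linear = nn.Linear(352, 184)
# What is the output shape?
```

Input: (16, 67, 352) -> Output: (16, 67, 184)

Answer: (16, 67, 184)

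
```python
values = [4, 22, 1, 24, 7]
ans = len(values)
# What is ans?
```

Trace:
`values = [4, 22, 1, 24, 7]` → values = [4, 22, 1, 24, 7]
`ans = len(values)` → ans = 5
So ans = 5

Answer: 5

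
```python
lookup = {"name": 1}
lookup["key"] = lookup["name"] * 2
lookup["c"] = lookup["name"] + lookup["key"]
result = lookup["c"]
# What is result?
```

Trace:
`lookup = {"name": 1}` → lookup = {'name': 1}
`lookup["key"] = lookup["name"] * 2` → lookup = {'name': 1, 'key': 2}
`lookup["c"] = lookup["name"] + lookup["key"]` → lookup = {'name': 1, 'key': 2, 'c': 3}
`result = lookup["c"]` → result = 3
So result = 3

Answer: 3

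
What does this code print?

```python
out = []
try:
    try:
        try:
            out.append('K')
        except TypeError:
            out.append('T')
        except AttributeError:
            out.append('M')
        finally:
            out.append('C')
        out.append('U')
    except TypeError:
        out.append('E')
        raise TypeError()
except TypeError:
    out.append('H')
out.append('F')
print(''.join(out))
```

Execution trace: 'K' (inner try body, no exception) → 'C' (inner finally) → 'U' (try body, no exception) → 'F' (after the try/except). Output: KCUF

Answer: KCUF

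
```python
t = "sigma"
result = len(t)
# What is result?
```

Trace:
`t = "sigma"` → t = 'sigma'
`result = len(t)` → result = 5
So result = 5

Answer: 5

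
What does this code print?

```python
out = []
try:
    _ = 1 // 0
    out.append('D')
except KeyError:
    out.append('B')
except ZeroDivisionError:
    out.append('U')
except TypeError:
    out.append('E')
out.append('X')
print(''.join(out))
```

Execution trace: 'U' (except ZeroDivisionError) → 'X' (after the try/except). Output: UX

Answer: UX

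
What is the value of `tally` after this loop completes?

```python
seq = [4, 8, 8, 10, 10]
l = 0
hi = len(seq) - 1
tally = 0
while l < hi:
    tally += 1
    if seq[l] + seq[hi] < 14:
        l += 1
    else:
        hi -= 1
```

Steps to find pair summing to 14
`tally` takes the values: 0 → 1 → 2 → 3 → 4

Answer: 4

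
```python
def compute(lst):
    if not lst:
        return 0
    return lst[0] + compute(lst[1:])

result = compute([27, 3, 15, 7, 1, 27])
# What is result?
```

27 + 3 + 15 + 7 + 1 + 27 + 0 = 80

Answer: 80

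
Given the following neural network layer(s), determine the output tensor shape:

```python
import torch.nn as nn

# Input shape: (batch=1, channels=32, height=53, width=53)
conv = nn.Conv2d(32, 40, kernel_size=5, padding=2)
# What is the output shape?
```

Input: (1, 32, 53, 53) -> Output: (1, 40, 53, 53)

Answer: (1, 40, 53, 53)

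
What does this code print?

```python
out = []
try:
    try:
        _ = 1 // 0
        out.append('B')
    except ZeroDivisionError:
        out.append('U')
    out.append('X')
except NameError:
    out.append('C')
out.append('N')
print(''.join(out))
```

Execution trace: 'U' (inner except ZeroDivisionError) → 'X' (try body, no exception) → 'N' (after the try/except). Output: UXN

Answer: UXN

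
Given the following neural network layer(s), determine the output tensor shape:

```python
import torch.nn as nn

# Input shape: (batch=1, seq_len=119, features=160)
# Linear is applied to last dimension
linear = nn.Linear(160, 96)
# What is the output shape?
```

Input: (1, 119, 160) -> Output: (1, 119, 96)

Answer: (1, 119, 96)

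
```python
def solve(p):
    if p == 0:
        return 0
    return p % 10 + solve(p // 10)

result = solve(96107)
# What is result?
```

Sum of digits of 96107: 7 + 0 + 1 + 6 + 9 = 23

Answer: 23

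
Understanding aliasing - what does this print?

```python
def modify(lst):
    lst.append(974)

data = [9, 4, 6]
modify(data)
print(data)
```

Key concept: function modifies passed list.
Step by step:
`data = [9, 4, 6]` → data = [9, 4, 6]
`modify(data)` → data = [9, 4, 6, 974]
`print(data)` → prints [9, 4, 6, 974]

Answer: [9, 4, 6, 974]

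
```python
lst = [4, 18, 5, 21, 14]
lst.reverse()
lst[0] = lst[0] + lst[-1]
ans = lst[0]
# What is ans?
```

Trace:
`lst = [4, 18, 5, 21, 14]` → lst = [4, 18, 5, 21, 14]
`lst.reverse()` → lst = [14, 21, 5, 18, 4]
`lst[0] = lst[0] + lst[-1]` → lst = [18, 21, 5, 18, 4]
`ans = lst[0]` → ans = 18
So ans = 18

Answer: 18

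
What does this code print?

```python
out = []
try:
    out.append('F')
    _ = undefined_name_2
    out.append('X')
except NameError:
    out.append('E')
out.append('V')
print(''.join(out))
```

Execution trace: 'F' (try body) → 'E' (except NameError) → 'V' (after the try/except). Output: FEV

Answer: FEV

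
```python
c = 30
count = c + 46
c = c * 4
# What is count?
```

Trace:
`c = 30` → c = 30
`count = c + 46` → count = 76
`c = c * 4` → c = 120
So count = 76

Answer: 76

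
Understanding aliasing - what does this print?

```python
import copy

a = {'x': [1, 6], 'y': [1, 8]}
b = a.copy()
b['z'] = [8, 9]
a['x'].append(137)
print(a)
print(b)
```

Key concept: shallow copy of dict with mutable values.
Step by step:
`a = {'x': [1, 6], 'y': [1, 8]}` → a = {'x': [1, 6], 'y': [1, 8]}
`b = a.copy()` → b = {'x': [1, 6], 'y': [1, 8]}
`b['z'] = [8, 9]` → b = {'x': [1, 6], 'y': [1, 8], 'z': [8, 9]}
`a['x'].append(137)` → a = {'x': [1, 6, 137], 'y': [1, 8]}; b = {'x': [1, 6, 137], 'y': [1, 8], 'z': [8, 9]}
`print(a)` → prints {'x': [1, 6, 137], 'y': [1, 8]}
`print(b)` → prints {'x': [1, 6, 137], 'y': [1, 8], 'z': [8, 9]}

Answer:
{'x': [1, 6, 137], 'y': [1, 8]}
{'x': [1, 6, 137], 'y': [1, 8], 'z': [8, 9]}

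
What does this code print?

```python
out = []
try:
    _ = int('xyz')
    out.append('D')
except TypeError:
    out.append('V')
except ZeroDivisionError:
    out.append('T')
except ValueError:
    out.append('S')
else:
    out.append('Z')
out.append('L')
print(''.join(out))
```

Execution trace: 'S' (except ValueError) → 'L' (after the try/except). Output: SL

Answer: SL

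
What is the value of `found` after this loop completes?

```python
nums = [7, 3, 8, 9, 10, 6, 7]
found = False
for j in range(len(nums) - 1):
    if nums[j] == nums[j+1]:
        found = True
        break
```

Check consecutive duplicates in [7, 3, 8, 9, 10, 6, 7]
`found` takes the values: False

Answer: False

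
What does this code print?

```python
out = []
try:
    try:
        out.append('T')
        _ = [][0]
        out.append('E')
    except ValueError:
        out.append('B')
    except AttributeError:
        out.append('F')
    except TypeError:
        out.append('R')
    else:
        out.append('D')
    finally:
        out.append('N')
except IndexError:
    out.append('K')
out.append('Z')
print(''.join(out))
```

Execution trace: 'T' (try body) → 'N' (finally) → 'K' (outer except IndexError) → 'Z' (after the try/except). Output: TNKZ

Answer: TNKZ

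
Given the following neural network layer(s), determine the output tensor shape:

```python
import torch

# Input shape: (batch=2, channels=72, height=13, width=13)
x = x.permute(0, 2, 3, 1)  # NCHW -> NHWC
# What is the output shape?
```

Input: (2, 72, 13, 13) -> Output: (2, 13, 13, 72)

Answer: (2, 13, 13, 72)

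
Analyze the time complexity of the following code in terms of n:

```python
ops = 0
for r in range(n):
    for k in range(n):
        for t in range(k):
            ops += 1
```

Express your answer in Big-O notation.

Each loop level contributes: n × n × n. Multiplying the contributions gives O(n^3).

Answer: O(n^3)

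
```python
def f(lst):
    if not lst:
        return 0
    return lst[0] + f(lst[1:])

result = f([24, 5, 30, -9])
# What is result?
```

24 + 5 + 30 + (-9) + 0 = 50

Answer: 50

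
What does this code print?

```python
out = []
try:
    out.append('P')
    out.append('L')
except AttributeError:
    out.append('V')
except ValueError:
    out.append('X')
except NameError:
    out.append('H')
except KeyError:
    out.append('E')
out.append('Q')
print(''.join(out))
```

Execution trace: 'P' (try body) → 'L' (try body, no exception) → 'Q' (after the try/except). Output: PLQ

Answer: PLQ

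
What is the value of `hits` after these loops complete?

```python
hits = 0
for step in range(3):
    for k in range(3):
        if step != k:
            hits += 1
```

3² - 3 (exclude diagonal)
`hits` takes the values: 0 → 1 → 2 → 3 → 4 → 5 → 6

Answer: 6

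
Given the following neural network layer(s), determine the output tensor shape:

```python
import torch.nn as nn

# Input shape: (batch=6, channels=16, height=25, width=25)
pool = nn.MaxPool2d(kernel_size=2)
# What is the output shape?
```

Input: (6, 16, 25, 25) -> Output: (6, 16, 12, 12)

Answer: (6, 16, 12, 12)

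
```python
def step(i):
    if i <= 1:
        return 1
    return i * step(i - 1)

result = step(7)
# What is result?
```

step(7) = 7 * 6 * 5 * 4 * 3 * 2 * 1 = 5040

Answer: 5040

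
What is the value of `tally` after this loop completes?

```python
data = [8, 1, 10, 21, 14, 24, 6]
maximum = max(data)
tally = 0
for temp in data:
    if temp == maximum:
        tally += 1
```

Count of max value 24 in [8, 1, 10, 21, 14, 24, 6]
`tally` takes the values: 0 → 1

Answer: 1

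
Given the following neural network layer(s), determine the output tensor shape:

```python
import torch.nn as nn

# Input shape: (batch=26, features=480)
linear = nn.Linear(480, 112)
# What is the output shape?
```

Input: (26, 480) -> Output: (26, 112)

Answer: (26, 112)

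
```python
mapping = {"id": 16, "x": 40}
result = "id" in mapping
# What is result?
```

Trace:
`mapping = {"id": 16, "x": 40}` → mapping = {'id': 16, 'x': 40}
`result = "id" in mapping` → result = True
So result = True

Answer: True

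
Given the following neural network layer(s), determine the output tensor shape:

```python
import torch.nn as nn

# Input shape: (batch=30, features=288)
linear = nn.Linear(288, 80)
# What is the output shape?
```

Input: (30, 288) -> Output: (30, 80)

Answer: (30, 80)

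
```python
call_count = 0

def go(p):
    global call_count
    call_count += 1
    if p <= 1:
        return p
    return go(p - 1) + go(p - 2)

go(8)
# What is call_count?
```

Calls(p) = 1 + Calls(p-1) + Calls(p-2); Calls(0)=Calls(1)=1. For p=8 this gives 67.

Answer: 67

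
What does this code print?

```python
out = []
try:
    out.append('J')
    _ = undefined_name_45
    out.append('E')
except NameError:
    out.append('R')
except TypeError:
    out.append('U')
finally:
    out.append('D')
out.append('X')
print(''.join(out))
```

Execution trace: 'J' (try body) → 'R' (except NameError) → 'D' (finally) → 'X' (after the try/except). Output: JRDX

Answer: JRDX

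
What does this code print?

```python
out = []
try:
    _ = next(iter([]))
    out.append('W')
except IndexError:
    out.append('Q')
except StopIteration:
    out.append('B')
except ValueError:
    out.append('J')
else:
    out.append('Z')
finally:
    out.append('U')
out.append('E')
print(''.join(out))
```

Execution trace: 'B' (except StopIteration) → 'U' (finally) → 'E' (after the try/except). Output: BUE

Answer: BUE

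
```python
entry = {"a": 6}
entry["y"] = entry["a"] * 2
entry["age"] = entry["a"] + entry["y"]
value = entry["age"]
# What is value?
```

Trace:
`entry = {"a": 6}` → entry = {'a': 6}
`entry["y"] = entry["a"] * 2` → entry = {'a': 6, 'y': 12}
`entry["age"] = entry["a"] + entry["y"]` → entry = {'a': 6, 'y': 12, 'age': 18}
`value = entry["age"]` → value = 18
So value = 18

Answer: 18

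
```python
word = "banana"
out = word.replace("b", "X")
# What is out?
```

Trace:
`word = "banana"` → word = 'banana'
`out = word.replace("b", "X")` → out = 'Xanana'
So out = 'Xanana'

Answer: 'Xanana'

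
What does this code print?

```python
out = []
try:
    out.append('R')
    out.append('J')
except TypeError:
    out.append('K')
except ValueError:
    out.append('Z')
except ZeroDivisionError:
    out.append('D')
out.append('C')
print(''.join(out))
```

Execution trace: 'R' (try body) → 'J' (try body, no exception) → 'C' (after the try/except). Output: RJC

Answer: RJC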